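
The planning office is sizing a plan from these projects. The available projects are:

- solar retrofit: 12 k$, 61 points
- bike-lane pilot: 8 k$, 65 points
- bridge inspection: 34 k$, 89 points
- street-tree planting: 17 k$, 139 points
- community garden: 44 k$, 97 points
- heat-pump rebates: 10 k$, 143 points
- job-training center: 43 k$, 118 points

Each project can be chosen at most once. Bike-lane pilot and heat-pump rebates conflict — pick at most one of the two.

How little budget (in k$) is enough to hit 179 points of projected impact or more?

22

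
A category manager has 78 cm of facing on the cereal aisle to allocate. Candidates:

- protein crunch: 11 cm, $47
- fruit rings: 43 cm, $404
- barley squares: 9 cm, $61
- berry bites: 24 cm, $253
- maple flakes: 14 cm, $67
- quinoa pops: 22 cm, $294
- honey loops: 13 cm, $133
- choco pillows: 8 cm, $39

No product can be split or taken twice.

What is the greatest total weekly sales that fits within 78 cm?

Density check — quinoa pops 13.36, berry bites 10.54, honey loops 10.23 are the best per cm.
The ratio heuristic lands on barley squares + berry bites + quinoa pops + honey loops + choco pillows (780) but leaves 2 cm idle.
Dropping barley squares and berry bites and choco pillows frees 41 cm; slotting in fruit rings (43 cm) lifts the total to 831 at 78 cm.
The closest alternative, barley squares + berry bites + quinoa pops + honey loops + choco pillows, reaches only 780.

831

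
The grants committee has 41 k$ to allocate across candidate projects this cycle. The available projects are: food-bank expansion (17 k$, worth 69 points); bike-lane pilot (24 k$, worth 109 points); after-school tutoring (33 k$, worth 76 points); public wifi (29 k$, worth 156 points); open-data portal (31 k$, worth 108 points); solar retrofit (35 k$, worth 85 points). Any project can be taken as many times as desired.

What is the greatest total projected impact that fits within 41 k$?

Taking the top-ratio projects first gives public wifi for 156 (29 k$).
The 29 k$ tied up in public wifi is better spent on food-bank expansion + bike-lane pilot — total rises to 178 (41 k$).
Nothing else within 41 k$ beats 178.

178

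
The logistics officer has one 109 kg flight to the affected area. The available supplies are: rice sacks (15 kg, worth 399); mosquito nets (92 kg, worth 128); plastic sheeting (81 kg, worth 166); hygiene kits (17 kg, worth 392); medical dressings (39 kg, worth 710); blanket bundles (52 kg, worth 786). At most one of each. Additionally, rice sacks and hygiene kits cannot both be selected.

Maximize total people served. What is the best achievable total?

1895

Rice sacks + medical dressings + blanket bundles uses 106 of the 109 kg and totals 1895.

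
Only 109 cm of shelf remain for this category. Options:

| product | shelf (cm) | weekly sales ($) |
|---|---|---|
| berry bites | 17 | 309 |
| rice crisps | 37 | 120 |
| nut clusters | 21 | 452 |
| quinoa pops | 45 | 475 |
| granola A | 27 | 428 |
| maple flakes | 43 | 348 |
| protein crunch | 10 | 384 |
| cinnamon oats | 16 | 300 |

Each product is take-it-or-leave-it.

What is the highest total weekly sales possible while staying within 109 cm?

The ratio heuristic lands on berry bites + nut clusters + granola A + protein crunch + cinnamon oats (1873) but leaves 18 cm idle.
Replace granola A with quinoa pops: the trade gains 47 net, giving 1920 at 109 cm.

1920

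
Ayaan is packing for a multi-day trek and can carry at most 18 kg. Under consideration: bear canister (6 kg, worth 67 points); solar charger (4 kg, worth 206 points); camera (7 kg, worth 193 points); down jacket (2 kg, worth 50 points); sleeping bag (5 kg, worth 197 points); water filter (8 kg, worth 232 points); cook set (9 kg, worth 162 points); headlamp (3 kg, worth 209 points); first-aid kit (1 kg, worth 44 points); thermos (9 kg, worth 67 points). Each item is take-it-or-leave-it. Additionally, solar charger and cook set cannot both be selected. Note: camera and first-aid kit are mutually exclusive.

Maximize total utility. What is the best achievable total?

Density check — headlamp 69.67, solar charger 51.50, first-aid kit 44.00 are the best per kg.
Taking the top-ratio items first gives solar charger + down jacket + sleeping bag + headlamp + first-aid kit for 706 (15 kg).
Dropping sleeping bag frees 5 kg; slotting in water filter (8 kg) lifts the total to 741 at 18 kg.

741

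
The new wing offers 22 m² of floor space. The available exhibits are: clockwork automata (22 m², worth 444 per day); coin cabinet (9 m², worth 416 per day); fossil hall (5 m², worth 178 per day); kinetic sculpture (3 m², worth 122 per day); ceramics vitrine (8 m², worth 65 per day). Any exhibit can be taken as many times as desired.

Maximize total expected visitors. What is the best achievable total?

Ranking by ratio (expected visitors/m²): coin cabinet 46.22, kinetic sculpture 40.67, fossil hall 35.60, clockwork automata 20.18.
The ratio ordering already packs tightly: 2×coin cabinet + kinetic sculpture, 21 m², 954.
Nothing else within 22 m² beats 954.

954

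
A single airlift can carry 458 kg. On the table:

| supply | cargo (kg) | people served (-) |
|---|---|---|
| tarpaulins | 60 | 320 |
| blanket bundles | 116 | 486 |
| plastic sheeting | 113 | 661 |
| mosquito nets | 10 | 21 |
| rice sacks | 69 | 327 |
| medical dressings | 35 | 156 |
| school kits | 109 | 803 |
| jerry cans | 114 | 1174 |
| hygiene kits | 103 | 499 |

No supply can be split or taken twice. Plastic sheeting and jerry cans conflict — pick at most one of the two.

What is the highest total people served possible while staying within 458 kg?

3123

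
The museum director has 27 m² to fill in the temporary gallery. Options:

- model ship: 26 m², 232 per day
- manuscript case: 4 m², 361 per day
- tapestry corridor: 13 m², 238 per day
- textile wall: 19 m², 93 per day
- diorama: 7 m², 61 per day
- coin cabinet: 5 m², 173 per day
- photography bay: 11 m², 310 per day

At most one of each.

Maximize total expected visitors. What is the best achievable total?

905

Density check — manuscript case 90.25, coin cabinet 34.60, photography bay 28.18 are the best per m².
Best packing: manuscript case + diorama + coin cabinet + photography bay — 27 m², 905 total.
Nothing else within 27 m² beats 905.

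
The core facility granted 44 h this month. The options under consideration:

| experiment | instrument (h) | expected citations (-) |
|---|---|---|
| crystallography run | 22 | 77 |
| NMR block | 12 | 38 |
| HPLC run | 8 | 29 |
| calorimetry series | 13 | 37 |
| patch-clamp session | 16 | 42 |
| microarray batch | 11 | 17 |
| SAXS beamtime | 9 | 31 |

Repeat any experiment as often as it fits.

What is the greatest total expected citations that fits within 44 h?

Density check — HPLC run 3.62, crystallography run 3.50, SAXS beamtime 3.44, NMR block 3.17 are the best per h.
Taking the top-ratio experiments first gives 5×HPLC run for 145 (40 h).
Dropping 5×HPLC run frees 40 h; slotting in 2×crystallography run (44 h) lifts the total to 154 at 44 h.
That's the maximum — no swap from here does better than 154.

154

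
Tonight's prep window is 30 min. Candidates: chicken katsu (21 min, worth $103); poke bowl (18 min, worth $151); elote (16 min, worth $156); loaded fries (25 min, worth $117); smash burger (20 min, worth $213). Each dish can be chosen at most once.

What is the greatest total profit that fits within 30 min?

Ranking by ratio (profit/min): smash burger 10.65, elote 9.75, poke bowl 8.39.
The ratio ordering already packs tightly: smash burger, 20 min, 213.

213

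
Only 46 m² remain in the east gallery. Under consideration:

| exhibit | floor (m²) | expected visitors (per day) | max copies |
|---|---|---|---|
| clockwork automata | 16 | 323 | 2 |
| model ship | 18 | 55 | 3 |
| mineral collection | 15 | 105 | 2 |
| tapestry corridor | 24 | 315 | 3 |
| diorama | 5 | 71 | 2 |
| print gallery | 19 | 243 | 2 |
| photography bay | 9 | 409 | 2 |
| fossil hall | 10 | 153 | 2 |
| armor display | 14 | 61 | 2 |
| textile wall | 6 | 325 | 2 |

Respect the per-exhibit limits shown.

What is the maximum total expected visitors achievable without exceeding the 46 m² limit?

1791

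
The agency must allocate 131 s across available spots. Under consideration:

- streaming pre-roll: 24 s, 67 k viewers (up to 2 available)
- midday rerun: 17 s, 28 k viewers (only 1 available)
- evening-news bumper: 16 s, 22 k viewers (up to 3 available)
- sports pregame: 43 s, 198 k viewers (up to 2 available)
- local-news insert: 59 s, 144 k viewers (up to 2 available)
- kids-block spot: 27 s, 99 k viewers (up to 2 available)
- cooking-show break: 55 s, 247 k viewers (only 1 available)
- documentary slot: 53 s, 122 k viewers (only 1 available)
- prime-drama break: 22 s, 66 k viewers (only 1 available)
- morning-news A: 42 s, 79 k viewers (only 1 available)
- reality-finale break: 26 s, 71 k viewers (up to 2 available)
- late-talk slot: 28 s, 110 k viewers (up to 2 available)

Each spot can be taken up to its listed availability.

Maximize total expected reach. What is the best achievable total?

555

Taking the top-ratio spots first gives midday rerun + 2×sports pregame + late-talk slot for 534 (131 s).
The 60 s tied up in midday rerun and sports pregame is better spent on cooking-show break — total rises to 555 (126 s).
The spare 5 s is too small for any remaining spot, and no exchange beats 555.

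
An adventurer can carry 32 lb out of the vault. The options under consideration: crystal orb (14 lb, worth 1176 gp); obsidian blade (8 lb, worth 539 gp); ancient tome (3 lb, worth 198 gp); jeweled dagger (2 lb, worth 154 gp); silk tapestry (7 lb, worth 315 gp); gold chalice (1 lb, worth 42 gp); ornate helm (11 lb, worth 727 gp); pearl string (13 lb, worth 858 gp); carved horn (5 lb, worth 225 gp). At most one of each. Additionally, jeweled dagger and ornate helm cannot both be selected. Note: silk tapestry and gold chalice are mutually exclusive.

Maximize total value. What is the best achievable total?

Taking the top-ratio items first gives crystal orb + obsidian blade + ancient tome + jeweled dagger + carved horn for 2292 (32 lb).
The 13 lb tied up in obsidian blade and carved horn is better spent on pearl string — total rises to 2386 (32 lb).

2386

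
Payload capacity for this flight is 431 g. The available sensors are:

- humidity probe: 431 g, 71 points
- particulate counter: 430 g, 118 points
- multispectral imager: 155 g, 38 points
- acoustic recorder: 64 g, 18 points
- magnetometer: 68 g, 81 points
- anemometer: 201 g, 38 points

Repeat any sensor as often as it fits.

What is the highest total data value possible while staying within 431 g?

486

By data value per g: magnetometer 1.19, acoustic recorder 0.28, particulate counter 0.27 lead.
Taking 6×magnetometer: 408 g used, 486 in data value.
The spare 23 g is too small for any remaining sensor, and no exchange beats 486.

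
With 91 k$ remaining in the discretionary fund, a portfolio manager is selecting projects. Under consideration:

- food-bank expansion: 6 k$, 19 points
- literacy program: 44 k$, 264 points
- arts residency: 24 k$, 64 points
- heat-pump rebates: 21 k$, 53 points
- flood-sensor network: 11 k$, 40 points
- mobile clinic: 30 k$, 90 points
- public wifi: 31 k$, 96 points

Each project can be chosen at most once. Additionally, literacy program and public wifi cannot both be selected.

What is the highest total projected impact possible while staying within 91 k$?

Taking food-bank expansion + literacy program + flood-sensor network + mobile clinic: 91 k$ used, 413 in projected impact.
An exhaustive check of the 128 subsets confirms 413.

413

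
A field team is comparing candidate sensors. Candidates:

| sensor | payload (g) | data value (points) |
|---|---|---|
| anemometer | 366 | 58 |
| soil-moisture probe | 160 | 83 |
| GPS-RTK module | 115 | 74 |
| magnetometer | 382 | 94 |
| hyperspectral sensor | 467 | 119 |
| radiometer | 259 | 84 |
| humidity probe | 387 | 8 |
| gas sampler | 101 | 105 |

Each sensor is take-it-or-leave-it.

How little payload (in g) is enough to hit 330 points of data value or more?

635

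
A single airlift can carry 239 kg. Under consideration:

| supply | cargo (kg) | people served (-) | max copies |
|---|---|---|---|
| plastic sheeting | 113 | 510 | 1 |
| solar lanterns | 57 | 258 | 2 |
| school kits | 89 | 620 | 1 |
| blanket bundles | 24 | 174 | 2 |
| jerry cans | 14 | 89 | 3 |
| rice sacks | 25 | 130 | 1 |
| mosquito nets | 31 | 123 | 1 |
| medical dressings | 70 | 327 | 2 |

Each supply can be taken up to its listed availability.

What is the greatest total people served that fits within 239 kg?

Taking the top-ratio supplies first gives school kits + 2×blanket bundles + 3×jerry cans + rice sacks + mosquito nets for 1488 (235 kg).
Dropping rice sacks and mosquito nets frees 56 kg; slotting in solar lanterns (57 kg) lifts the total to 1493 at 236 kg.

1493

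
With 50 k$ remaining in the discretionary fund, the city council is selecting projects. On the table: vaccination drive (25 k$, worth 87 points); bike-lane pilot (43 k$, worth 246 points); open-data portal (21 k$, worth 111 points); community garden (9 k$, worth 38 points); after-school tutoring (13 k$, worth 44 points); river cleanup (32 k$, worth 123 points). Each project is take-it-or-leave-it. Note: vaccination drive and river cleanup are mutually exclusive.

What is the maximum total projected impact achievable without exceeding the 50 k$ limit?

246

Taking bike-lane pilot: 43 k$ used, 246 in projected impact.
Next best is vaccination drive + open-data portal at 198 (46 k$) — short by 48.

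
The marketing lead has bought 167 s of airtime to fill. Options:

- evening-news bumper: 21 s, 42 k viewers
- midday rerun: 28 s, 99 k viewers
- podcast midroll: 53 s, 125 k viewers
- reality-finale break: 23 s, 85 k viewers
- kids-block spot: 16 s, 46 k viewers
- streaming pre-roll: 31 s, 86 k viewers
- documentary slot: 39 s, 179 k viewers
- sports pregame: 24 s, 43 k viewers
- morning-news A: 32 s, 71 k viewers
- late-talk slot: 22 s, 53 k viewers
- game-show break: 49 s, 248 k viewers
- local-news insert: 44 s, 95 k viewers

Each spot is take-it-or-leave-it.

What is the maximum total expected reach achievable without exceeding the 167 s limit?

Density check — game-show break 5.06, documentary slot 4.59, reality-finale break 3.70, midday rerun 3.54 are the best per s.
Taking the top-ratio spots first gives midday rerun + reality-finale break + kids-block spot + documentary slot + game-show break for 657 (155 s).
Replace kids-block spot with late-talk slot: the trade gains 7 net, giving 664 at 161 s.
The closest alternative, midday rerun + kids-block spot + streaming pre-roll + documentary slot + game-show break, reaches only 658.

664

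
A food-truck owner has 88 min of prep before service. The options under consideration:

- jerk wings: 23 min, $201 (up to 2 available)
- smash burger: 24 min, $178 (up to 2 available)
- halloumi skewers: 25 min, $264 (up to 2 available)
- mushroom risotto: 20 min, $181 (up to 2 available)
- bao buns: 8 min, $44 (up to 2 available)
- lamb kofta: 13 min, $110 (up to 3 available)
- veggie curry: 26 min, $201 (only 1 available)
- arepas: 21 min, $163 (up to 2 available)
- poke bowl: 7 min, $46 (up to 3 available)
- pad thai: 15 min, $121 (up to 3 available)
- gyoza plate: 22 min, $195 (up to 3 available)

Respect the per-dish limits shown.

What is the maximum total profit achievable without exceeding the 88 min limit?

850

Ranking by ratio (profit/min): halloumi skewers 10.56, mushroom risotto 9.05, gyoza plate 8.86, jerk wings 8.74.
Taking the top-ratio dishes first gives 2×halloumi skewers + mushroom risotto + lamb kofta for 819 (83 min).
Replace mushroom risotto and lamb kofta with jerk wings + pad thai: the trade gains 31 net, giving 850 at 88 min.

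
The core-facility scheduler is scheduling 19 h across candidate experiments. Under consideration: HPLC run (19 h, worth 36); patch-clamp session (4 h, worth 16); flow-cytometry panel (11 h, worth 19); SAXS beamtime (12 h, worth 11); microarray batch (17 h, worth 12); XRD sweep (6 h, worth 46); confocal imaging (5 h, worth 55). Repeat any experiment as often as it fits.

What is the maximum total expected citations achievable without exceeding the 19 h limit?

Best packing: patch-clamp session + 3×confocal imaging — 19 h, 181 total.
That's the maximum — no swap from here does better than 181.

181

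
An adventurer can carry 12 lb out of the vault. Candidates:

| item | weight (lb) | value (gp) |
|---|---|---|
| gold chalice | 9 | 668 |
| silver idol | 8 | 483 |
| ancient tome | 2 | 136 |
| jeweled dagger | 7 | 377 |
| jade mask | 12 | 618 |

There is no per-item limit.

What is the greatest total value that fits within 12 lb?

816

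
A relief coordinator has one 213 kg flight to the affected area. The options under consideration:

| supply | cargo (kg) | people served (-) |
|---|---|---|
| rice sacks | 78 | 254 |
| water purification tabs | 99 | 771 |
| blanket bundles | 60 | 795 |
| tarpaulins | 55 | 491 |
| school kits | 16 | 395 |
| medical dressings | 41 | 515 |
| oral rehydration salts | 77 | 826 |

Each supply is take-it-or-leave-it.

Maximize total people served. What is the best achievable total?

2531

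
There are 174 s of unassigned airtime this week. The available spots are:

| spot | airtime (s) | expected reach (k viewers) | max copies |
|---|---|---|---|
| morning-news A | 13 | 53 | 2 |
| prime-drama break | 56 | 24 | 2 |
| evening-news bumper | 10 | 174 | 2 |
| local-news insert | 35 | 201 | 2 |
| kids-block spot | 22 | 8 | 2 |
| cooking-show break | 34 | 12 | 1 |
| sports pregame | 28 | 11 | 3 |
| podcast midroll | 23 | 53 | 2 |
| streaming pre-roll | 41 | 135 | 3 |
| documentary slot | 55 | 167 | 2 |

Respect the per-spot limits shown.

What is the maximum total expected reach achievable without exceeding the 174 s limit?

The ratio heuristic lands on 2×morning-news A + 2×evening-news bumper + 2×local-news insert + streaming pre-roll (991) but leaves 17 s idle.
Replace streaming pre-roll with documentary slot: the trade gains 32 net, giving 1023 at 171 s.

1023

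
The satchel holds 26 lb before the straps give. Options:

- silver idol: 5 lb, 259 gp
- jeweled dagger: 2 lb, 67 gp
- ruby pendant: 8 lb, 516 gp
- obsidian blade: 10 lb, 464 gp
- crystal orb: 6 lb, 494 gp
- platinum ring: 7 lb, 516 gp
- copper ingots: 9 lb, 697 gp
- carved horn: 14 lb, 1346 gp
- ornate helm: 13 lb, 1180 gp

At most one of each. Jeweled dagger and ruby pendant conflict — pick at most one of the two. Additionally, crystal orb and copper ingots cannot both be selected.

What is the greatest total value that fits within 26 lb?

Greedy by ratio would take silver idol + crystal orb + carved horn: 25 lb used, total 2099.
Replace silver idol and carved horn with platinum ring + ornate helm: the trade gains 91 net, giving 2190 at 26 lb.

2190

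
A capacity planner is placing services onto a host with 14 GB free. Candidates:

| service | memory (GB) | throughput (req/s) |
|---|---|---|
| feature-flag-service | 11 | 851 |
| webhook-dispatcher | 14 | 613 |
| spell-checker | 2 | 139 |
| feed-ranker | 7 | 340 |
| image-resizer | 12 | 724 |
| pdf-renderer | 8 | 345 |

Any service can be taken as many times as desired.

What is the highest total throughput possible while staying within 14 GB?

990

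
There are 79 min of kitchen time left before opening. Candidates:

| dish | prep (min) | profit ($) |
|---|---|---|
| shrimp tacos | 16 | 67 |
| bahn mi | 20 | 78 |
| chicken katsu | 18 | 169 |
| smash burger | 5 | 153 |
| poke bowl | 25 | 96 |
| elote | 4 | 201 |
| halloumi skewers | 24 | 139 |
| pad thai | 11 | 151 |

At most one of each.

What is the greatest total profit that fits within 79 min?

880

Density check — elote 50.25, smash burger 30.60, pad thai 13.73 are the best per min.
Shrimp tacos + chicken katsu + smash burger + elote + halloumi skewers + pad thai uses 78 of the 79 min and totals 880.
Runner-up shrimp tacos + chicken katsu + smash burger + poke bowl + elote + pad thai tops out at 837.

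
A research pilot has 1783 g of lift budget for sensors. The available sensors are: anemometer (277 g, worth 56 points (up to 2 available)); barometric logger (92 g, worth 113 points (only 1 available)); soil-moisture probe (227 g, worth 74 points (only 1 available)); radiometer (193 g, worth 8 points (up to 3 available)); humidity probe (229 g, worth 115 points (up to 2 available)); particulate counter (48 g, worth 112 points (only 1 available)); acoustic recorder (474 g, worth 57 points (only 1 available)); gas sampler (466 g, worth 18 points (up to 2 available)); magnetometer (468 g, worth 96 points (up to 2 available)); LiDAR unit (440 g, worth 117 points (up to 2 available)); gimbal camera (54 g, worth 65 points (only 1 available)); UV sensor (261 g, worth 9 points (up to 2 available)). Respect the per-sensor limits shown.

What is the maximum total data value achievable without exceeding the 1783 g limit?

Best packing: barometric logger + soil-moisture probe + 2×humidity probe + particulate counter + 2×LiDAR unit + gimbal camera — 1759 g, 828 total.
Nothing else within 1783 g beats 828.

828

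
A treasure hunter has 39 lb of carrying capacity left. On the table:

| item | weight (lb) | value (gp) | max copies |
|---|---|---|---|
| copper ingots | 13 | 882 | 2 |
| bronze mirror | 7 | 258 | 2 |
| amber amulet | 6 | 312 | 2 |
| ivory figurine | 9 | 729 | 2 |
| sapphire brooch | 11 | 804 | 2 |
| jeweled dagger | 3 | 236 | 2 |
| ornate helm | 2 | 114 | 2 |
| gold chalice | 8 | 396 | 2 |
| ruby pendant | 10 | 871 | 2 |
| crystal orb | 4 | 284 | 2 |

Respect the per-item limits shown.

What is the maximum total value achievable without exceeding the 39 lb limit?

3227

Taking the top-ratio items first gives 2×ivory figurine + 2×ruby pendant for 3200 (38 lb).
The 9 lb tied up in ivory figurine is better spent on 2×jeweled dagger + crystal orb — total rises to 3227 (39 lb).
No other feasible combination exceeds 3227.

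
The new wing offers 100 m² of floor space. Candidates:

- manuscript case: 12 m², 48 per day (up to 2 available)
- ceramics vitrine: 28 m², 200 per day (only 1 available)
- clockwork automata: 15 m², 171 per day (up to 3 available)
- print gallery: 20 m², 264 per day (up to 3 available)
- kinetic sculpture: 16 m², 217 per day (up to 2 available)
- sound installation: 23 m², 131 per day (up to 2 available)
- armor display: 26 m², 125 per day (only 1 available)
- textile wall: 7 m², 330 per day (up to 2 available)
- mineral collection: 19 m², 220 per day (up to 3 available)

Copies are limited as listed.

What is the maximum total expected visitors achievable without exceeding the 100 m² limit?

1749

Density check — textile wall 47.14, kinetic sculpture 13.56, print gallery 13.20, mineral collection 11.58 are the best per m².
A density-first pass picks manuscript case + 2×print gallery + 2×kinetic sculpture + 2×textile wall — 1670 at 98 m².
The 32 m² tied up in manuscript case and print gallery is better spent on clockwork automata + mineral collection — total rises to 1749 (100 m²).
Nothing else within 100 m² beats 1749.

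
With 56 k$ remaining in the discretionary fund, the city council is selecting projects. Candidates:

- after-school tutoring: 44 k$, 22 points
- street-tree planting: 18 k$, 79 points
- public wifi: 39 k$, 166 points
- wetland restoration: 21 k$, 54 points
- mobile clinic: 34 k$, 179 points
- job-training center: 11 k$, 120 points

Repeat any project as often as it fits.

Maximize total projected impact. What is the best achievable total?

600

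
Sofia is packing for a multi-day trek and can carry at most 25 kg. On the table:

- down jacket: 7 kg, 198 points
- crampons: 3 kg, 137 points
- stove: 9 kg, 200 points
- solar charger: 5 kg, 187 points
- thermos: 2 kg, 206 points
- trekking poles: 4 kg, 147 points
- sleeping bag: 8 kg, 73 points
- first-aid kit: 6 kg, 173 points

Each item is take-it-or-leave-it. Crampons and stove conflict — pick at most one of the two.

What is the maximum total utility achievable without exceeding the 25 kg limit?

Ranking by ratio (utility/kg): thermos 103.00, crampons 45.67, solar charger 37.40, trekking poles 36.75.
Greedy by ratio would take crampons + solar charger + thermos + trekking poles + first-aid kit: 20 kg used, total 850.
Dropping crampons frees 3 kg; slotting in down jacket (7 kg) lifts the total to 911 at 24 kg.

911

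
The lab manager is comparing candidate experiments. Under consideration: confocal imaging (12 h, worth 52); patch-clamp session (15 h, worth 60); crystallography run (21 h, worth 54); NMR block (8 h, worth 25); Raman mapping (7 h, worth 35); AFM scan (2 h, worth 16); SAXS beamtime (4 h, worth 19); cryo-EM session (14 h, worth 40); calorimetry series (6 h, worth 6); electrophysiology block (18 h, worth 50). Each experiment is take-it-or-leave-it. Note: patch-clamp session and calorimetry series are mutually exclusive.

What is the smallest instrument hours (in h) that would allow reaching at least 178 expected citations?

40

Look for the lowest-instrument combination reaching 178.
confocal imaging + patch-clamp session + Raman mapping + AFM scan + SAXS beamtime reaches 182 using 40 h.
Any bundle with less than 40 h falls short of 178.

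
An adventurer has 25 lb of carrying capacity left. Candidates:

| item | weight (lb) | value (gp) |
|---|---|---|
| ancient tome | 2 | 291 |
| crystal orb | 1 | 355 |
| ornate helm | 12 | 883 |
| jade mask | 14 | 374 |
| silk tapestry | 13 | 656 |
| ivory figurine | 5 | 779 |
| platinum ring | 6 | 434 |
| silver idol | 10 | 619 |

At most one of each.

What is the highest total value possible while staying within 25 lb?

2478

Greedy by ratio would take ancient tome + crystal orb + ornate helm + ivory figurine: 20 lb used, total 2308.
Replace ornate helm with platinum ring + silver idol: the trade gains 170 net, giving 2478 at 24 lb.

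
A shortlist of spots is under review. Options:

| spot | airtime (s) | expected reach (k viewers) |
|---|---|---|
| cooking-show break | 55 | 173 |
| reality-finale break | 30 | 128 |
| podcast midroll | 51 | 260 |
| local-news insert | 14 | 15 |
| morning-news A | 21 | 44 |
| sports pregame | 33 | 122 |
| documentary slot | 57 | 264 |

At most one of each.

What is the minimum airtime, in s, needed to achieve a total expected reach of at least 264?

57

Look for the lowest-airtime combination reaching 264.
documentary slot: 264 expected reach at 57 s.
No combination under 57 s hits 264.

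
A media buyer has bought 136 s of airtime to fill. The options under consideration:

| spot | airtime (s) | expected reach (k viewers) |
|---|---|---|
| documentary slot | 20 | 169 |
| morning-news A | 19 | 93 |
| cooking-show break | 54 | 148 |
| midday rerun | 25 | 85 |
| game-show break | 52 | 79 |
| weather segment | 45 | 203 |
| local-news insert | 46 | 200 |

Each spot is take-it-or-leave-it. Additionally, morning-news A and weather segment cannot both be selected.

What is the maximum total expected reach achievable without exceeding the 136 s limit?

657

Taking documentary slot + midday rerun + weather segment + local-news insert: 136 s used, 657 in expected reach.
An exhaustive check of the 128 subsets confirms 657.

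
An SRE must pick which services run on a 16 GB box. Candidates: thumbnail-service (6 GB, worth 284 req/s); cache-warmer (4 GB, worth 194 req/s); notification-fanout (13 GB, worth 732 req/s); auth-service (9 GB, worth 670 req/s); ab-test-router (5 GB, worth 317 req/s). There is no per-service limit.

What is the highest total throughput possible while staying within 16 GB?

Ranking by ratio (throughput/GB): auth-service 74.44, ab-test-router 63.40, notification-fanout 56.31, cache-warmer 48.50.
Best packing: auth-service + ab-test-router — 14 GB, 987 total.
No other feasible combination exceeds 987.

987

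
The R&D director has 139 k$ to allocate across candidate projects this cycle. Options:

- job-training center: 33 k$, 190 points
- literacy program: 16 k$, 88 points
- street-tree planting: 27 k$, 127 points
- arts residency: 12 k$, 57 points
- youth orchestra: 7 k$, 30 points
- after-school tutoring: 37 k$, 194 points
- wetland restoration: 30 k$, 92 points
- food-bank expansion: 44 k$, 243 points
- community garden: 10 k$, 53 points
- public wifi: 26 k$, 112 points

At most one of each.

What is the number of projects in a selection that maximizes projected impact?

5

The maximum projected impact within 139 k$ is 745.
One optimal bundle: job-training center + literacy program + youth orchestra + after-school tutoring + food-bank expansion (137 k$).
Every optimal selection uses 5 projects.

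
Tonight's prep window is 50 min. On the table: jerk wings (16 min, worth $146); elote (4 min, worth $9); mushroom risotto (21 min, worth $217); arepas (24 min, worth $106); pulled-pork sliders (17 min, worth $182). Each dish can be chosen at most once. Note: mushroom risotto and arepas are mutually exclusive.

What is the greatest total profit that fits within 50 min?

408

Taking elote + mushroom risotto + pulled-pork sliders: 42 min used, 408 in profit.
An exhaustive check of the 32 subsets confirms 408.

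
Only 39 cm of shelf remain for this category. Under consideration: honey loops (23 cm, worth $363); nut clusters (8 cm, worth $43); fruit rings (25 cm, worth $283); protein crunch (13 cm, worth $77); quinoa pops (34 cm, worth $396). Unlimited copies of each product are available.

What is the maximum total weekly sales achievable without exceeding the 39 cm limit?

449

Taking the top-ratio products first gives honey loops + protein crunch for 440 (36 cm).
The 13 cm tied up in protein crunch is better spent on 2×nut clusters — total rises to 449 (39 cm).
That's the maximum — no swap from here does better than 449.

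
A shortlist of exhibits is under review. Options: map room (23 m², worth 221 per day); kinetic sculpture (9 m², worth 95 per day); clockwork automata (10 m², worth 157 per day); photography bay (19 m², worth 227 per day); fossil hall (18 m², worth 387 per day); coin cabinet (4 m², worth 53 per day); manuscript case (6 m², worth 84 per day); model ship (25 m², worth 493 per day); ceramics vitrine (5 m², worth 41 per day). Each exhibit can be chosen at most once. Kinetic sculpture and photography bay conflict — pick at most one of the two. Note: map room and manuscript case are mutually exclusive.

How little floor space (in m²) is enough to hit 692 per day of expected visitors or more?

39

Minimise m² subject to total expected visitors ≥ 692.
Taking clockwork automata + coin cabinet + model ship gives 703 (≥ 692) for 39 m².
Below 39 m² the best achievable stays under 692.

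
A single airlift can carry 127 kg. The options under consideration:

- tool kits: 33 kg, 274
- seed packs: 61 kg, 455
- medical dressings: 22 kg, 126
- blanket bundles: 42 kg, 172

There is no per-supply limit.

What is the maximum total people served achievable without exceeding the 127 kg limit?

1003

By people served per kg: tool kits 8.30, seed packs 7.46, medical dressings 5.73 lead.
Taking the top-ratio supplies first gives 3×tool kits + medical dressings for 948 (121 kg).
Replace tool kits and medical dressings with seed packs: the trade gains 55 net, giving 1003 at 127 kg.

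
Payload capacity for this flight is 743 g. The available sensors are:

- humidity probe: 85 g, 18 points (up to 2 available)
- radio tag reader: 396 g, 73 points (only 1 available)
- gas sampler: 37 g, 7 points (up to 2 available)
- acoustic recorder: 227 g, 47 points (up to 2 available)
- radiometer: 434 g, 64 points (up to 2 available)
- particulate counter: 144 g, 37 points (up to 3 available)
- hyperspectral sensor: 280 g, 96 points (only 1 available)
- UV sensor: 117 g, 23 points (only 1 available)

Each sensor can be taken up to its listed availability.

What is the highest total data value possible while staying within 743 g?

By data value per g: hyperspectral sensor 0.34, particulate counter 0.26, humidity probe 0.21 lead.
Taking 3×particulate counter + hyperspectral sensor: 712 g used, 207 in data value.
Nothing else within 743 g beats 207.

207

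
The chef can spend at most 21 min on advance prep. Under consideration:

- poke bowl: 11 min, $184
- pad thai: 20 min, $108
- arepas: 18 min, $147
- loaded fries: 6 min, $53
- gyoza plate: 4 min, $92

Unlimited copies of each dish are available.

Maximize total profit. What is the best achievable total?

Density check — gyoza plate 23.00, poke bowl 16.73, loaded fries 8.83 are the best per min.
The ratio ordering already packs tightly: 5×gyoza plate, 20 min, 460.

460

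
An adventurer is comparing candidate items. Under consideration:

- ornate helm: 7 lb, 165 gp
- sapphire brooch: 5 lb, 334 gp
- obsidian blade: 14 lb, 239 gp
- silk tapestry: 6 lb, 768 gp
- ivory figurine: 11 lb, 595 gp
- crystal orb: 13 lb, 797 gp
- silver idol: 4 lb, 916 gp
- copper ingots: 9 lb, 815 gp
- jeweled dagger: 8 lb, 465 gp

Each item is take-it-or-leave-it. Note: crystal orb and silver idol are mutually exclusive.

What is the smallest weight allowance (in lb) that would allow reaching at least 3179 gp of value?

Minimise lb subject to total value ≥ 3179.
sapphire brooch + silk tapestry + silver idol + copper ingots + jeweled dagger: 3298 value at 32 lb.
Below 32 lb the best achievable stays under 3179.

32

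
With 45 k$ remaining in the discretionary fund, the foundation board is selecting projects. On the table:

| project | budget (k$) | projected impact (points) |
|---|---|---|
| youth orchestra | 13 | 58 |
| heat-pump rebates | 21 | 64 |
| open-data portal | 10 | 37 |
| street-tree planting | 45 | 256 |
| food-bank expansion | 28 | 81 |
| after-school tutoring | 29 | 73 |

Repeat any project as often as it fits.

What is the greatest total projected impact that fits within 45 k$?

256

Best packing: street-tree planting — 45 k$, 256 total.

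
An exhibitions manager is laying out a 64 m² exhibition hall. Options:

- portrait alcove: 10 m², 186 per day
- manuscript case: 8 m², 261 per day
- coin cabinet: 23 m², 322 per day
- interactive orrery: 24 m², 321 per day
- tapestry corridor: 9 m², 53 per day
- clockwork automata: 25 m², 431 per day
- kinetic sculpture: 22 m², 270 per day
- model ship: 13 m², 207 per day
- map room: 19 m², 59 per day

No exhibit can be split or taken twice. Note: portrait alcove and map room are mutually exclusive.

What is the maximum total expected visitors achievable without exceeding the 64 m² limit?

1085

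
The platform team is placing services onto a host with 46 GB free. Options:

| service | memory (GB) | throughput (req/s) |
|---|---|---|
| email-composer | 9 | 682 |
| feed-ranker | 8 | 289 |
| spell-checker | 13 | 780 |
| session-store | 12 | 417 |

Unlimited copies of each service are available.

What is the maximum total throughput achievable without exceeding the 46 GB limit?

3410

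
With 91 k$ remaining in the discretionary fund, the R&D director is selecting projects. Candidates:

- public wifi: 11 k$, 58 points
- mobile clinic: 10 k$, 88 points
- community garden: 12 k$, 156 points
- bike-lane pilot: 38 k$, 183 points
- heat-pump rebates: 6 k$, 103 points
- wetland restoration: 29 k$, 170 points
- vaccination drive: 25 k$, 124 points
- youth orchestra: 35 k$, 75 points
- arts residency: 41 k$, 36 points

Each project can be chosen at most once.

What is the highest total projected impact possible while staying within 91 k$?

654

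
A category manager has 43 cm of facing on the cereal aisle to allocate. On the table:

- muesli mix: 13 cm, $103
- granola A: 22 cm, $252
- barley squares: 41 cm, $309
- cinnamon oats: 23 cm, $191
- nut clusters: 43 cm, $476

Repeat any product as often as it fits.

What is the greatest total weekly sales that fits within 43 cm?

By weekly sales per cm: granola A 11.45, nut clusters 11.07, cinnamon oats 8.30 lead.
Taking the top-ratio products first gives muesli mix + granola A for 355 (35 cm).
Dropping muesli mix and granola A frees 35 cm; slotting in nut clusters (43 cm) lifts the total to 476 at 43 cm.
Nothing else within 43 cm beats 476.

476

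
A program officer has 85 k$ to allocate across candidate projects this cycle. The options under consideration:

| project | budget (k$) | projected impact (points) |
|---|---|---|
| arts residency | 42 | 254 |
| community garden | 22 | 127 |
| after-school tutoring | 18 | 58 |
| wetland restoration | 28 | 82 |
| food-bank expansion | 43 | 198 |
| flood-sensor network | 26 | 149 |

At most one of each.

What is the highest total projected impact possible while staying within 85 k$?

452

Greedy by ratio would take arts residency + community garden + after-school tutoring: 82 k$ used, total 439.
Dropping community garden and after-school tutoring frees 40 k$; slotting in food-bank expansion (43 k$) lifts the total to 452 at 85 k$.
Runner-up arts residency + community garden + after-school tutoring tops out at 439.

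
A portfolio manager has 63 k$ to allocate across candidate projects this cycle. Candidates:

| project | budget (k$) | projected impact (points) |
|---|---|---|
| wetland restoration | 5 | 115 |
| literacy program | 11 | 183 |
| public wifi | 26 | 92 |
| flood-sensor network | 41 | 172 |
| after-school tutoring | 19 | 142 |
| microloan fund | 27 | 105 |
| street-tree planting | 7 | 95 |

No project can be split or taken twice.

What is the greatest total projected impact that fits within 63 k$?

Greedy by ratio would take wetland restoration + literacy program + after-school tutoring + street-tree planting: 42 k$ used, total 535.
The 7 k$ tied up in street-tree planting is better spent on microloan fund — total rises to 545 (62 k$).

545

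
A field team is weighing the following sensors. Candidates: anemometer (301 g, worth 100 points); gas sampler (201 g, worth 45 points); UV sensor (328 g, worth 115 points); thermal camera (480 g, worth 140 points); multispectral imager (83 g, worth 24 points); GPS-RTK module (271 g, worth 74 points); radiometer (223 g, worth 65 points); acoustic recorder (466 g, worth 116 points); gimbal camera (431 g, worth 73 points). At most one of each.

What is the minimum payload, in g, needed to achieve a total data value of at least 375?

1192

Minimise g subject to total data value ≥ 375.
Taking anemometer + UV sensor + thermal camera + multispectral imager gives 379 (≥ 375) for 1192 g.
Below 1192 g the best achievable stays under 375.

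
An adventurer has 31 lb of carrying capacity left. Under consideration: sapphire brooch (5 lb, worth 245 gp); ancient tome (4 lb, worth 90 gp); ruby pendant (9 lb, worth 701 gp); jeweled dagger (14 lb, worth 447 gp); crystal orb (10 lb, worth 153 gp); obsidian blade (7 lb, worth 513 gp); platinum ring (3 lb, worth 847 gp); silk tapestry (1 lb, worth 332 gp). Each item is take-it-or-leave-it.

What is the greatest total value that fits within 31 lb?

2728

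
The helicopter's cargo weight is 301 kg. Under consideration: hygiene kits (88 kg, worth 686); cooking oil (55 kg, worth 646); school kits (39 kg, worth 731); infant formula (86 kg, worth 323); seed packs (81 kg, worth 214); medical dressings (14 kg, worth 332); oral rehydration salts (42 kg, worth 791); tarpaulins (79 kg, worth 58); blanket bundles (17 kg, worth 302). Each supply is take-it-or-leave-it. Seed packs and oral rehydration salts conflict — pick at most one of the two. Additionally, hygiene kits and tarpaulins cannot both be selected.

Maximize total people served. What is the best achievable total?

3488

Best packing: hygiene kits + cooking oil + school kits + medical dressings + oral rehydration salts + blanket bundles — 255 kg, 3488 total.
Runner-up hygiene kits + cooking oil + school kits + medical dressings + oral rehydration salts tops out at 3186.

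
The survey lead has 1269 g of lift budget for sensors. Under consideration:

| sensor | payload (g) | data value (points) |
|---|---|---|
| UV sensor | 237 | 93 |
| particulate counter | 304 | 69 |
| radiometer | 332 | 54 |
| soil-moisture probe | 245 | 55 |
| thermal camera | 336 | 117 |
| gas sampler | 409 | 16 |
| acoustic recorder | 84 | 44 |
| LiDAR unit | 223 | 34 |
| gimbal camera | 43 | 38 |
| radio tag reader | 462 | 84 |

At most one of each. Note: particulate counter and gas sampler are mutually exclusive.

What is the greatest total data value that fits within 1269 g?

Best packing: UV sensor + particulate counter + soil-moisture probe + thermal camera + acoustic recorder + gimbal camera — 1249 g, 416 total.
The spare 20 g is too small for any remaining sensor, and no feasible exchange beats 416.

416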